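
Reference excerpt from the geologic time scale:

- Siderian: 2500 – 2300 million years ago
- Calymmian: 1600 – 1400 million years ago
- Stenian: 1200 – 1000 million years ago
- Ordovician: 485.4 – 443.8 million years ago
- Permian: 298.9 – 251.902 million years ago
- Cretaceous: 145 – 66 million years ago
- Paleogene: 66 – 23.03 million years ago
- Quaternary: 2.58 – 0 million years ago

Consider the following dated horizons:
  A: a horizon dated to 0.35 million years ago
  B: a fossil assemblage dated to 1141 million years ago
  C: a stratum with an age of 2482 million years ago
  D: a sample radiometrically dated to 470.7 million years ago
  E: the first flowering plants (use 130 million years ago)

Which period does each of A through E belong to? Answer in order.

A: 0.35 Ma lies in 2.58–0 Ma, so Quaternary.
B: 1141 Ma lies in 1200–1000 Ma, so Stenian.
C: 2482 Ma lies in 2500–2300 Ma, so Siderian.
D: 470.7 Ma lies in 485.4–443.8 Ma, so Ordovician.
E: 130 Ma lies in 145–66 Ma, so Cretaceous.

A — Quaternary; B — Stenian; C — Siderian; D — Ordovician; E — Cretaceous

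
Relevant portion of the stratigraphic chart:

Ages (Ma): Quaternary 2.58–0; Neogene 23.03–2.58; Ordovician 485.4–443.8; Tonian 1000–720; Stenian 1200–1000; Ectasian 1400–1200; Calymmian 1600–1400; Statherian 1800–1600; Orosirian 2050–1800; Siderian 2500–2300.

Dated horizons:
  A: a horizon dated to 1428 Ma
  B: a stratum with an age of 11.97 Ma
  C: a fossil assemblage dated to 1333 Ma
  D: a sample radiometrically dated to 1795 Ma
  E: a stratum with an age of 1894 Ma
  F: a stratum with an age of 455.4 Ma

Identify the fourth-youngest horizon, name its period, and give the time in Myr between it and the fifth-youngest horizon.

A, in the Calymmian; 367 million years to D

Sorted youngest-first by Ma: B (11.97), F (455.4), C (1333), A (1428), D (1795), E (1894).
The fourth youngest is A at 1428 Ma, which lies in 1600–1400 Ma: the Calymmian.
The fifth youngest is D at 1795 Ma; separation = |1428 − 1795| = 367 Myr.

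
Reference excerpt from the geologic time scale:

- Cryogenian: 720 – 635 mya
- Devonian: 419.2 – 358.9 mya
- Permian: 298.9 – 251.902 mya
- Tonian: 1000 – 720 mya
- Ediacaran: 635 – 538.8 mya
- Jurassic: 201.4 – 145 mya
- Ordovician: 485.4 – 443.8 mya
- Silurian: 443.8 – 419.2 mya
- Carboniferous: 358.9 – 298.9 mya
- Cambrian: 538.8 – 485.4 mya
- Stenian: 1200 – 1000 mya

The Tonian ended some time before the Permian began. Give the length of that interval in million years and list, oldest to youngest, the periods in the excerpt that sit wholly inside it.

421.1 million years; Cryogenian, Ediacaran, Cambrian, Ordovician, Silurian, Devonian, Carboniferous

End of Tonian = 720 Ma; start of Permian = 298.9 Ma.
Gap = 720 − 298.9 = 421.1 Myr.
Periods wholly inside 720–298.9 Ma: Cryogenian (720–635), Ediacaran (635–538.8), Cambrian (538.8–485.4), Ordovician (485.4–443.8), Silurian (443.8–419.2), Devonian (419.2–358.9), Carboniferous (358.9–298.9).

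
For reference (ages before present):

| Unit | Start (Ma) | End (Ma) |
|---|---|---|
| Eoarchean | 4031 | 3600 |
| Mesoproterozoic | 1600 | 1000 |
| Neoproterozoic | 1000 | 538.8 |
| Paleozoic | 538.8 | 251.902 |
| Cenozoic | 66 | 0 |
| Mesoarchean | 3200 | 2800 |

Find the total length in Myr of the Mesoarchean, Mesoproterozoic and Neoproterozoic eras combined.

1461.2 million years

Duration is start − end for each: (3200 − 2800) + (1600 − 1000) + (1000 − 538.8).
That is 400 + 600 + 461.2, which totals 1461.2 million years.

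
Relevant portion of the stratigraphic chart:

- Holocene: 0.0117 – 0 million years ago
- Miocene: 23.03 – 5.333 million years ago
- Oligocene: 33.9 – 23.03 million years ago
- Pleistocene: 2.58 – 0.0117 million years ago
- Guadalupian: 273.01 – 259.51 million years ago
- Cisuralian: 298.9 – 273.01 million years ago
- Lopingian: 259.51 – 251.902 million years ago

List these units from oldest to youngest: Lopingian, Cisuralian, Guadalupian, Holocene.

Cisuralian, then Guadalupian, then Lopingian, then Holocene

The oldest of these is Cisuralian (starts 298.9 Ma) and the youngest is Holocene (ends 0 Ma).
In between, by decreasing start age: Guadalupian (273.01), Lopingian (259.51).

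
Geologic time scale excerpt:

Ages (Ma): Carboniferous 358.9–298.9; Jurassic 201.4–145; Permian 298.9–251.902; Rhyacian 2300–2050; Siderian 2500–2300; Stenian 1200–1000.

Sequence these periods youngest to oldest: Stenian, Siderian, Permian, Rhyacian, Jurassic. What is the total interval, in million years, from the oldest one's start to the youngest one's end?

Jurassic → Permian → Stenian → Rhyacian → Siderian; total span 2355 Myr

Start ages (Ma): Siderian 2500, Rhyacian 2300, Stenian 1200, Permian 298.9, Jurassic 201.4.
Ordered youngest to oldest: Jurassic, Permian, Stenian, Rhyacian, Siderian.
Span = 2500 − 145 = 2355 Myr.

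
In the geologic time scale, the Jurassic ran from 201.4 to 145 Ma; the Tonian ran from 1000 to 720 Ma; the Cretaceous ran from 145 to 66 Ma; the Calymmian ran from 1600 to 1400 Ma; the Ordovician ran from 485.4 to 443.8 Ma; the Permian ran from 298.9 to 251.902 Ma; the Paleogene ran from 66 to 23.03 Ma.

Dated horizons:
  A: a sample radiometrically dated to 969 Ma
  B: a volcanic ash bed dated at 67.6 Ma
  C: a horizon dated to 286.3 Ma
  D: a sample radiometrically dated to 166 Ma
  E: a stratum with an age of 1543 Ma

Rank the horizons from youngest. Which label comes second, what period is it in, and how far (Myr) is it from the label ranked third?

D, in the Jurassic; 120.3 million years to C

Sorted youngest-first by Ma: B (67.6), D (166), C (286.3), A (969), E (1543).
The second youngest is D at 166 Ma, which lies in 201.4–145 Ma: the Jurassic.
The third youngest is C at 286.3 Ma; separation = |166 − 286.3| = 120.3 Myr.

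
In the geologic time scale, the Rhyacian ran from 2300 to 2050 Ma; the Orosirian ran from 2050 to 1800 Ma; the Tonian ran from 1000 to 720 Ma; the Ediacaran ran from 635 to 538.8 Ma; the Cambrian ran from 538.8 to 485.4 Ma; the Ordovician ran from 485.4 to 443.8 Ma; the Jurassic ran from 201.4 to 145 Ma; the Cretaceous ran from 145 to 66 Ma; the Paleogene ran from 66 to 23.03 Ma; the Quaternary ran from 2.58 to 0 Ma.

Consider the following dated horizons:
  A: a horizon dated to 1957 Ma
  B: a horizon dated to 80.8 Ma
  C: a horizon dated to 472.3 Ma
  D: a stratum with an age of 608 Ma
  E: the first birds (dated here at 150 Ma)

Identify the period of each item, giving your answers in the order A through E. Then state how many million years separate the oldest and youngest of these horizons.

A: 1957 Ma lies in 2050–1800 Ma, so Orosirian.
B: 80.8 Ma lies in 145–66 Ma, so Cretaceous.
C: 472.3 Ma lies in 485.4–443.8 Ma, so Ordovician.
D: 608 Ma lies in 635–538.8 Ma, so Ediacaran.
E: 150 Ma lies in 201.4–145 Ma, so Jurassic.
Oldest = 1957 Ma, youngest = 80.8 Ma → span 1876.2 Myr.

A — Orosirian; B — Cretaceous; C — Ordovician; D — Ediacaran; E — Jurassic; span 1876.2 million years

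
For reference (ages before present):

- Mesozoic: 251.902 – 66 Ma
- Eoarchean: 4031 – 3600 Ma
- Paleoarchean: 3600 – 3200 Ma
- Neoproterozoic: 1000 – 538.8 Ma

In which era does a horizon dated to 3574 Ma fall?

3574 Ma lies between 3600 and 3200 Ma, so it falls in the Paleoarchean.

Paleoarchean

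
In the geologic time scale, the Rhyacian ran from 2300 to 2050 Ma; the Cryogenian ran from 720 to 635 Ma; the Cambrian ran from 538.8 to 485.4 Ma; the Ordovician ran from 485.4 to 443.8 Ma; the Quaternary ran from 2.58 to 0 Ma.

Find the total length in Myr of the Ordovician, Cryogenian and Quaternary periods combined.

Each duration: Ordovician = 41.6; Cryogenian = 85; Quaternary = 2.58.
Sum: 41.6 + 85 + 2.58 = 129.18 Myr.

129.18 million years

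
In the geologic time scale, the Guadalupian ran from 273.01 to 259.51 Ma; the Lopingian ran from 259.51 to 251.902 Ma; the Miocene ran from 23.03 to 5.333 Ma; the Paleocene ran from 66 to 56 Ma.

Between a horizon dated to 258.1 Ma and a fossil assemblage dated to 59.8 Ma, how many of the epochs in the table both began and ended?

0

The older date is 258.1 Ma and the younger is 59.8 Ma.
No epoch both begins after 258.1 Ma and ends before 59.8 Ma, so the count is 0.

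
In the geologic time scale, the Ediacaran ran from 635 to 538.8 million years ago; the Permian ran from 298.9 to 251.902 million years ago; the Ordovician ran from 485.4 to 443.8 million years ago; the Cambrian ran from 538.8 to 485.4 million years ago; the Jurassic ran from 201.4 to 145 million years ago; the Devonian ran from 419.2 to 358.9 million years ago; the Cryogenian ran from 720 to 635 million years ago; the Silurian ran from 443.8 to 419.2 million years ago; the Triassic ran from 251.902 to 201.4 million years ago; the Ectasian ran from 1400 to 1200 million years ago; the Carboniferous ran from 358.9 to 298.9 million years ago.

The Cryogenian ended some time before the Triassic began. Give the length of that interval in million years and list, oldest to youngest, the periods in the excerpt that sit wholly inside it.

383.098 million years; Ediacaran, Cambrian, Ordovician, Silurian, Devonian, Carboniferous, Permian

End of Cryogenian = 635 Ma; start of Triassic = 251.902 Ma.
Gap = 635 − 251.902 = 383.098 Myr.
Periods wholly inside 635–251.902 Ma: Ediacaran (635–538.8), Cambrian (538.8–485.4), Ordovician (485.4–443.8), Silurian (443.8–419.2), Devonian (419.2–358.9), Carboniferous (358.9–298.9), Permian (298.9–251.902).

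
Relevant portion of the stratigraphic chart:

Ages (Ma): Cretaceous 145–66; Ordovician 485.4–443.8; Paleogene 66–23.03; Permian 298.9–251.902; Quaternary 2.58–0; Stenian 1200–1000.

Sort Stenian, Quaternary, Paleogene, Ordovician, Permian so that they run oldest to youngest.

Stenian, Ordovician, Permian, Paleogene, Quaternary

Sorting by start age (descending Ma, since larger Ma = older): Stenian began 1200, Ordovician began 485.4, Permian began 298.9, Paleogene began 66, Quaternary began 2.58.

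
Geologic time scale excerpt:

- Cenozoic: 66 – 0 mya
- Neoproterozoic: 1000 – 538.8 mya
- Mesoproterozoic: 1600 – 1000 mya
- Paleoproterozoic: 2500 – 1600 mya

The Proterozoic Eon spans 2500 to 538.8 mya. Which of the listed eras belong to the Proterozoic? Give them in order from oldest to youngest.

Paleoproterozoic, Mesoproterozoic, Neoproterozoic

Eras with both bounds inside 2500–538.8 Ma: Paleoproterozoic (2500–1600), Mesoproterozoic (1600–1000), Neoproterozoic (1000–538.8).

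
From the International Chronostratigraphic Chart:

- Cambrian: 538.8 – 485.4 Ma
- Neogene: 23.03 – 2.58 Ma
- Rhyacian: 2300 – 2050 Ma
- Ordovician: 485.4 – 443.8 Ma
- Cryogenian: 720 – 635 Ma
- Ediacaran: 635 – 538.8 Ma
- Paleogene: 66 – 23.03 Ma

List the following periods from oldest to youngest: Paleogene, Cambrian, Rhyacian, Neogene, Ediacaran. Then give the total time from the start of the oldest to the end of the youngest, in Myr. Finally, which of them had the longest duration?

Start ages (Ma): Rhyacian 2300, Ediacaran 635, Cambrian 538.8, Paleogene 66, Neogene 23.03.
Ordered oldest to youngest: Rhyacian, Ediacaran, Cambrian, Paleogene, Neogene.
Span = 2300 − 2.58 = 2297.42 Myr.
Durations: Neogene 20.45, Cambrian 53.4, Ediacaran 96.2, Paleogene 42.97, Rhyacian 250 → longest is Rhyacian (250 Myr).

Rhyacian, Ediacaran, Cambrian, Paleogene, Neogene; total span 2297.42 Myr; longest is Rhyacian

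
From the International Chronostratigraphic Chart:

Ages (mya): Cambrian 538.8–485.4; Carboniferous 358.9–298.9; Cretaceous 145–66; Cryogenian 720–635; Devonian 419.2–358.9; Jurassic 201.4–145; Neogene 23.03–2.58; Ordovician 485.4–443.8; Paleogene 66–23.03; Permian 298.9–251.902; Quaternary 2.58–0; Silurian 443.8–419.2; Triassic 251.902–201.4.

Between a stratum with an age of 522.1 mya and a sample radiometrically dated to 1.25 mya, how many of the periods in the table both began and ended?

10

522.1 Ma sits inside the Cambrian (538.8–485.4) and 1.25 Ma inside the Quaternary (2.58–0); neither of those is wholly between the two dates.
The listed periods lying completely between them are Ordovician, Silurian, Devonian, Carboniferous, Permian, Triassic, Jurassic, Cretaceous, Paleogene, Neogene — 10 in all.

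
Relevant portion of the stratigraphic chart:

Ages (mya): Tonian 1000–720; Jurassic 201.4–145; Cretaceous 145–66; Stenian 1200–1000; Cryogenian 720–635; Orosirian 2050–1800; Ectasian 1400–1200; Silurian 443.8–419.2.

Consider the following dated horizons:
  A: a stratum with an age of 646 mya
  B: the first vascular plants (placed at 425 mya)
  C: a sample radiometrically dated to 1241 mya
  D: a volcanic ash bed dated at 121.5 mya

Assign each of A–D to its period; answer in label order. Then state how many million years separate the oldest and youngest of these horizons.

A — Cryogenian; B — Silurian; C — Ectasian; D — Cretaceous; span 1119.5 million years

A: 646 Ma lies in 720–635 Ma, so Cryogenian.
B: 425 Ma lies in 443.8–419.2 Ma, so Silurian.
C: 1241 Ma lies in 1400–1200 Ma, so Ectasian.
D: 121.5 Ma lies in 145–66 Ma, so Cretaceous.
Oldest = 1241 Ma, youngest = 121.5 Ma → span 1119.5 Myr.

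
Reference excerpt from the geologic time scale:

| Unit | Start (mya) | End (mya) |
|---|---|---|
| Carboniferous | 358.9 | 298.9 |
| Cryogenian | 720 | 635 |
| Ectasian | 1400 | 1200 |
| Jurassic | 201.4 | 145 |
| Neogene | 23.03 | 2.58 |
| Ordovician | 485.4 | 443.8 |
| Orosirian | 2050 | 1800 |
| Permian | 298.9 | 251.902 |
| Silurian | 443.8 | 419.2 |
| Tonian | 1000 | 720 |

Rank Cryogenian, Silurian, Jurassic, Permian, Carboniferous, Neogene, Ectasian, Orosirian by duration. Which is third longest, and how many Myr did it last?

Durations: Cryogenian 85; Silurian 24.6; Jurassic 56.4; Permian 46.998; Carboniferous 60; Neogene 20.45; Ectasian 200; Orosirian 250 Myr.
Sorted longest-first: Orosirian (250), Ectasian (200), Cryogenian (85), Carboniferous (60), Jurassic (56.4), Permian (46.998), Silurian (24.6), Neogene (20.45).
The third longest is Cryogenian at 85 Myr.

Cryogenian, 85 million years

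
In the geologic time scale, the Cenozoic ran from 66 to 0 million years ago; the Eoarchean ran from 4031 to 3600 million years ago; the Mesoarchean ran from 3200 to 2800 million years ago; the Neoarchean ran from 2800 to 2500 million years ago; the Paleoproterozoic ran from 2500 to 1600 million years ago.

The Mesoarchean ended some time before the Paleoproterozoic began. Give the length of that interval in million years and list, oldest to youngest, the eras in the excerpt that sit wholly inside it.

The Mesoarchean closes at 2800 Ma and the Paleoproterozoic opens at 2500 Ma, so the interval is 2800 − 2500 = 300 Myr.
An era fits inside if it starts at or after 2800 Ma and ends at or before 2500 Ma; oldest first that gives Neoarchean.

300 million years; Neoarchean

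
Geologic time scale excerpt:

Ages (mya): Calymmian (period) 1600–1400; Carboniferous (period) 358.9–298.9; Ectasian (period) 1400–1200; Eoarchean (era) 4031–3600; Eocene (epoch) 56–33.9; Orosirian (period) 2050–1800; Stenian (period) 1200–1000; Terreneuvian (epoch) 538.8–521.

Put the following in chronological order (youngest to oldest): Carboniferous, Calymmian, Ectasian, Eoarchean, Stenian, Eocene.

Eocene, then Carboniferous, then Stenian, then Ectasian, then Calymmian, then Eoarchean

Sorting by start age (ascending Ma, since larger Ma = older): Eocene start 56, Carboniferous start 358.9, Stenian start 1200, Ectasian start 1400, Calymmian start 1600, Eoarchean start 4031.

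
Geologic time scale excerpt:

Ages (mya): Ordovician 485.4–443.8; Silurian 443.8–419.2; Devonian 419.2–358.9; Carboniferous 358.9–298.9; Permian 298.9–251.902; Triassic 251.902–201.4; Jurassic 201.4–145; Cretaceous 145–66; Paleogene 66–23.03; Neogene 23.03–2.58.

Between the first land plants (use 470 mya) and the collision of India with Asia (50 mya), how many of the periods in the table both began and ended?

7

The older date is 470 Ma and the younger is 50 Ma.
Periods with start < 470 and end > 50 Ma: Silurian (443.8–419.2), Devonian (419.2–358.9), Carboniferous (358.9–298.9), Permian (298.9–251.902), Triassic (251.902–201.4), Jurassic (201.4–145), Cretaceous (145–66).
That is 7 complete periods.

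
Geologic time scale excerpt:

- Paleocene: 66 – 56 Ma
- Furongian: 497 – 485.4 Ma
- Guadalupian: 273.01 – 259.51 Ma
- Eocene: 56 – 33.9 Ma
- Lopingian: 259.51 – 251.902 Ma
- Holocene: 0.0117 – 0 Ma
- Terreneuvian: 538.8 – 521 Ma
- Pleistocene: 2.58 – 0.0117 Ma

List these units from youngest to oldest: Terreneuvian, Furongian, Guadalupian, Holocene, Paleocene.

Holocene, Paleocene, Guadalupian, Furongian, Terreneuvian

Sorting by start age (ascending Ma, since larger Ma = older): Holocene start 0.0117, Paleocene start 66, Guadalupian start 273.01, Furongian start 497, Terreneuvian start 538.8.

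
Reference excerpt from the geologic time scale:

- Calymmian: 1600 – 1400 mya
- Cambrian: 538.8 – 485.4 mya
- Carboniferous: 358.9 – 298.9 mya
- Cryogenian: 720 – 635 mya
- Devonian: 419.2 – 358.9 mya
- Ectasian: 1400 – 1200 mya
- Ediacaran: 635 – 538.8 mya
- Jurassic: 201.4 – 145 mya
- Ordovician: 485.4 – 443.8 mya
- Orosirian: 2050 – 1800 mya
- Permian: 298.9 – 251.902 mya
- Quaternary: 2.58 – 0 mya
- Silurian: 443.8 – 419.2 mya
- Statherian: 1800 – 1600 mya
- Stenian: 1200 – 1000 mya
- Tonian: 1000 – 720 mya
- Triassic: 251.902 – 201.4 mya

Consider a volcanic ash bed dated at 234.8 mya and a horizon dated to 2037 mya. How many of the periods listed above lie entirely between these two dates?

13

2037 Ma sits inside the Orosirian (2050–1800) and 234.8 Ma inside the Triassic (251.902–201.4); neither of those is wholly between the two dates.
The listed periods lying completely between them are Statherian, Calymmian, Ectasian, Stenian, Tonian, Cryogenian, Ediacaran, Cambrian, Ordovician, Silurian, Devonian, Carboniferous, Permian — 13 in all.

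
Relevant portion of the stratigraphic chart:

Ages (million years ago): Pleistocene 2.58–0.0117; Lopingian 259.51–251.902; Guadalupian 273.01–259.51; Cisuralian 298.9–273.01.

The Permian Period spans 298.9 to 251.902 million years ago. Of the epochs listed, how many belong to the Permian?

3

Epochs inside 298.9–251.902 Ma: Cisuralian, Guadalupian, Lopingian — 3 in total.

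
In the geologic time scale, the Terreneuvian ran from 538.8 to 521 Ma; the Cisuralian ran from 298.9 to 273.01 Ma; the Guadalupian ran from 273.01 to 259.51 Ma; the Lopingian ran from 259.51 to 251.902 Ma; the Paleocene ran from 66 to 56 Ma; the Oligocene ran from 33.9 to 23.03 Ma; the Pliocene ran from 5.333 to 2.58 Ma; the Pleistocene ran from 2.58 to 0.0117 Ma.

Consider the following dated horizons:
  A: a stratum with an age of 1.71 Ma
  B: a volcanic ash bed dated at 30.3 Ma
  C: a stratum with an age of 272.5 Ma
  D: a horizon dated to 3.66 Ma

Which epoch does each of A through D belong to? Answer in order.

A: 1.71 Ma lies in 2.58–0.0117 Ma, so Pleistocene.
B: 30.3 Ma lies in 33.9–23.03 Ma, so Oligocene.
C: 272.5 Ma lies in 273.01–259.51 Ma, so Guadalupian.
D: 3.66 Ma lies in 5.333–2.58 Ma, so Pliocene.

A — Pleistocene; B — Oligocene; C — Guadalupian; D — Pliocene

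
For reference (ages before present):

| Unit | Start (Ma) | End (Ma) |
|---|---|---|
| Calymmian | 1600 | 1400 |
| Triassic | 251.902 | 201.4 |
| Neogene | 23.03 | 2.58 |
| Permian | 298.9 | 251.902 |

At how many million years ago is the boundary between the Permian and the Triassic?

The Permian ends and the Triassic begins at 251.902 Ma.

251.902 Ma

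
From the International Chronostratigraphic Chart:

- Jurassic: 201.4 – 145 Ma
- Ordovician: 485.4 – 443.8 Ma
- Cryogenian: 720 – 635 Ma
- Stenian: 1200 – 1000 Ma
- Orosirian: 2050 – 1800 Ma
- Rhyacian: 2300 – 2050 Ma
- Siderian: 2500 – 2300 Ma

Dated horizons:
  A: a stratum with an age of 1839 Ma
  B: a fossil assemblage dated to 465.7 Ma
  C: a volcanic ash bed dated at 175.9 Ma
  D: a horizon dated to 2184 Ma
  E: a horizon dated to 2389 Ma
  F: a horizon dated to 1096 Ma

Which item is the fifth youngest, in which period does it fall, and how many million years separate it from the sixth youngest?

D, in the Rhyacian; 205 million years to E

Sorted youngest-first by Ma: C (175.9), B (465.7), F (1096), A (1839), D (2184), E (2389).
The fifth youngest is D at 2184 Ma, which lies in 2300–2050 Ma: the Rhyacian.
The sixth youngest is E at 2389 Ma; separation = |2184 − 2389| = 205 Myr.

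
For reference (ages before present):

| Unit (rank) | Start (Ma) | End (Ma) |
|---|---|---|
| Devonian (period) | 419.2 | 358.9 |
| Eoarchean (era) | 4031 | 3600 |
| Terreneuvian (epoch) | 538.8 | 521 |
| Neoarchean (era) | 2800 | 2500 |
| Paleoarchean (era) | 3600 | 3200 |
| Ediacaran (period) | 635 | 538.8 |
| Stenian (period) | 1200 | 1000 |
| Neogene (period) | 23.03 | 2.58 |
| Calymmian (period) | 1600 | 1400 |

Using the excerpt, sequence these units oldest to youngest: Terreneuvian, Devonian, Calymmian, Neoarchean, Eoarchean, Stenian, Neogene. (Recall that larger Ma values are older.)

Read off each span (Ma): Terreneuvian 538.8–521; Devonian 419.2–358.9; Calymmian 1600–1400; Neoarchean 2800–2500; Eoarchean 4031–3600; Stenian 1200–1000; Neogene 23.03–2.58.
Larger Ma is older, so oldest→youngest is Eoarchean, Neoarchean, Calymmian, Stenian, Terreneuvian, Devonian, Neogene.

Eoarchean, then Neoarchean, then Calymmian, then Stenian, then Terreneuvian, then Devonian, then Neogene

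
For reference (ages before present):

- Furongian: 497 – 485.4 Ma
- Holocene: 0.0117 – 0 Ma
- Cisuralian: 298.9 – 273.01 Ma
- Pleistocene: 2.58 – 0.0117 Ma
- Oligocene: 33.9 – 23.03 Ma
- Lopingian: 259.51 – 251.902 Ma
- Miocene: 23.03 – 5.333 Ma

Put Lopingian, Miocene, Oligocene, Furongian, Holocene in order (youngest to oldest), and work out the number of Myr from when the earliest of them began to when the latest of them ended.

From the excerpt: Lopingian 259.51–251.902; Miocene 23.03–5.333; Oligocene 33.9–23.03; Furongian 497–485.4; Holocene 0.0117–0 (Ma).
Larger Ma is earlier, so the oldest is Furongian and the youngest is Holocene; youngest to oldest: Holocene, Miocene, Oligocene, Lopingian, Furongian.
Oldest start 497 minus youngest end 0 gives 497 Myr overall.

Holocene → Miocene → Oligocene → Lopingian → Furongian; total span 497 Myr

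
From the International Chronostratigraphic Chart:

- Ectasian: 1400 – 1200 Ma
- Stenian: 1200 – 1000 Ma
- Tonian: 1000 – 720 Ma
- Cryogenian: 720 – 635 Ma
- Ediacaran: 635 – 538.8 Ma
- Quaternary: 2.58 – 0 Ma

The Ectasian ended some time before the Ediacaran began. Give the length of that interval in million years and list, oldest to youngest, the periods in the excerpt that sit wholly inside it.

565 million years; Stenian, Tonian, Cryogenian

End of Ectasian = 1200 Ma; start of Ediacaran = 635 Ma.
Gap = 1200 − 635 = 565 Myr.
Periods wholly inside 1200–635 Ma: Stenian (1200–1000), Tonian (1000–720), Cryogenian (720–635).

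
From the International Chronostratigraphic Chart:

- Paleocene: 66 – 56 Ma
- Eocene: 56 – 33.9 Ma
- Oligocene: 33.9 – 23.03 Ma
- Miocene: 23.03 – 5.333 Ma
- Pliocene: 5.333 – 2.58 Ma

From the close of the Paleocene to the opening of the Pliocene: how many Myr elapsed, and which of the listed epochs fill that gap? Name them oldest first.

50.667 million years; Eocene, Oligocene, Miocene

End of Paleocene = 56 Ma; start of Pliocene = 5.333 Ma.
Gap = 56 − 5.333 = 50.667 Myr.
Epochs wholly inside 56–5.333 Ma: Eocene (56–33.9), Oligocene (33.9–23.03), Miocene (23.03–5.333).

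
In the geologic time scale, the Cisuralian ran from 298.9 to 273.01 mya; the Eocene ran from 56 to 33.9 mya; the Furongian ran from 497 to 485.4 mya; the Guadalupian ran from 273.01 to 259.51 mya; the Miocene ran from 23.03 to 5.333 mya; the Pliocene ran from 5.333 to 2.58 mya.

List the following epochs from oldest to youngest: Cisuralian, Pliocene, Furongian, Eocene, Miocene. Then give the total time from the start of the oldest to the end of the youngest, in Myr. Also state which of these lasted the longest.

Furongian, Cisuralian, Eocene, Miocene, Pliocene; total span 494.42 Myr; longest is Cisuralian

From the excerpt: Cisuralian 298.9–273.01; Pliocene 5.333–2.58; Furongian 497–485.4; Eocene 56–33.9; Miocene 23.03–5.333 (Ma).
Larger Ma is earlier, so the oldest is Furongian and the youngest is Pliocene; oldest to youngest: Furongian, Cisuralian, Eocene, Miocene, Pliocene.
Oldest start 497 minus youngest end 2.58 gives 494.42 Myr overall.
Individual lengths (start − end): Eocene 22.1; Miocene 17.697; Furongian 11.6; Cisuralian 25.89; Pliocene 2.753. The largest is Cisuralian at 25.89 Myr.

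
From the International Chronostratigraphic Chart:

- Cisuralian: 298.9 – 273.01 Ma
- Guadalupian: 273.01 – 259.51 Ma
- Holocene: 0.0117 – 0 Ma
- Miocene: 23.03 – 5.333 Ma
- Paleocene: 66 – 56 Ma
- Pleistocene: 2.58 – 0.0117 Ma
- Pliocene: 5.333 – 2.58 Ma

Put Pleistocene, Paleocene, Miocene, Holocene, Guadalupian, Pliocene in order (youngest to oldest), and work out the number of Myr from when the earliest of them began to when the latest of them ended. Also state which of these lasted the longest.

From the excerpt: Pleistocene 2.58–0.0117; Paleocene 66–56; Miocene 23.03–5.333; Holocene 0.0117–0; Guadalupian 273.01–259.51; Pliocene 5.333–2.58 (Ma).
Larger Ma is earlier, so the oldest is Guadalupian and the youngest is Holocene; youngest to oldest: Holocene, Pleistocene, Pliocene, Miocene, Paleocene, Guadalupian.
Oldest start 273.01 minus youngest end 0 gives 273.01 Myr overall.
Individual lengths (start − end): Holocene 0.0117; Guadalupian 13.5; Pliocene 2.753; Miocene 17.697; Pleistocene 2.5683; Paleocene 10. The largest is Miocene at 17.697 Myr.

Holocene, Pleistocene, Pliocene, Miocene, Paleocene, Guadalupian; total span 273.01 Myr; longest is Miocene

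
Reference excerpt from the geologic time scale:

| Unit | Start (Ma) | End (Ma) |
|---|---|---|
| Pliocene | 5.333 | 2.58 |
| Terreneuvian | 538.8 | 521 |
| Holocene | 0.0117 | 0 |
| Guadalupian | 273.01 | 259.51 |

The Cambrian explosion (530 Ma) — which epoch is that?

530 Ma lies between 538.8 and 521 Ma, so it falls in the Terreneuvian.

Terreneuvian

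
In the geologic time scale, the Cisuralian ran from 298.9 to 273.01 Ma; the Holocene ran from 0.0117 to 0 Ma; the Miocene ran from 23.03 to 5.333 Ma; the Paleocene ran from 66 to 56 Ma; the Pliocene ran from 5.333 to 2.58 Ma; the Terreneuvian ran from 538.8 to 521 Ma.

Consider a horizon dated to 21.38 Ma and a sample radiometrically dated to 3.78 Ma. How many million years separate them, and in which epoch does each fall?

Elapsed time: 21.38 − 3.78 = 17.6 Myr.
21.38 Ma lies within 23.03–5.333 Ma: Miocene.
3.78 Ma lies within 5.333–2.58 Ma: Pliocene.

17.6 million years apart; the first in the Miocene, the second in the Pliocene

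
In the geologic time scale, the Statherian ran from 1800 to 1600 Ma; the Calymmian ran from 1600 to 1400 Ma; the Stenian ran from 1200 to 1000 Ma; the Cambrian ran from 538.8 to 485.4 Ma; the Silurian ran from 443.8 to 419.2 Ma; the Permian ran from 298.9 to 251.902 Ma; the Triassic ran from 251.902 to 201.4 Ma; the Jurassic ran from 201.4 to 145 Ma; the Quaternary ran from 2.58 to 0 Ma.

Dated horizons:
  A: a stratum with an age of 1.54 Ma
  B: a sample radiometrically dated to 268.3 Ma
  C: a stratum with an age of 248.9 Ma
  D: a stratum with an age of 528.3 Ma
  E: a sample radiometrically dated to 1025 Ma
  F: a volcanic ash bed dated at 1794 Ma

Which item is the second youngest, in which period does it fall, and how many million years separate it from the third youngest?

Smaller Ma means younger, so youngest first: A 1.54 < C 248.9 < B 268.3 < D 528.3 < E 1025 < F 1794.
Counting 2 along gives C (248.9 Ma); the excerpt puts that inside the Triassic, 251.902–201.4 Ma.
Next in line is B (268.3 Ma), and 268.3 − 248.9 = 19.4 Myr.

C, in the Triassic; 19.4 million years to B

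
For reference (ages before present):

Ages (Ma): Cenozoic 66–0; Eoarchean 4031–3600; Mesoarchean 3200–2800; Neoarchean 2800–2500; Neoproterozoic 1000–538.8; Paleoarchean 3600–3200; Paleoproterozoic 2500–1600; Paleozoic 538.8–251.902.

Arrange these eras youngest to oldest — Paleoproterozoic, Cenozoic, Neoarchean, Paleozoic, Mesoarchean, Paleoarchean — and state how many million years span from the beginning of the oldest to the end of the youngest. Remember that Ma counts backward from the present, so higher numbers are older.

Start ages (Ma): Paleoarchean 3600, Mesoarchean 3200, Neoarchean 2800, Paleoproterozoic 2500, Paleozoic 538.8, Cenozoic 66.
Ordered youngest to oldest: Cenozoic, Paleozoic, Paleoproterozoic, Neoarchean, Mesoarchean, Paleoarchean.
Span = 3600 − 0 = 3600 Myr.

Cenozoic, Paleozoic, Paleoproterozoic, Neoarchean, Mesoarchean, Paleoarchean; total span 3600 Myr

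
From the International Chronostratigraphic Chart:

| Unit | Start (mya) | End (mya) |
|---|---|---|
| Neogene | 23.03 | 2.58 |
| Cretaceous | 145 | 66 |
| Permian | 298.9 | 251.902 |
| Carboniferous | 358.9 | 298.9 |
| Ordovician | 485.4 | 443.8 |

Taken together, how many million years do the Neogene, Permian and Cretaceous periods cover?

Each duration: Neogene = 20.45; Permian = 46.998; Cretaceous = 79.
Sum: 20.45 + 46.998 + 79 = 146.448 Myr.

146.448 million years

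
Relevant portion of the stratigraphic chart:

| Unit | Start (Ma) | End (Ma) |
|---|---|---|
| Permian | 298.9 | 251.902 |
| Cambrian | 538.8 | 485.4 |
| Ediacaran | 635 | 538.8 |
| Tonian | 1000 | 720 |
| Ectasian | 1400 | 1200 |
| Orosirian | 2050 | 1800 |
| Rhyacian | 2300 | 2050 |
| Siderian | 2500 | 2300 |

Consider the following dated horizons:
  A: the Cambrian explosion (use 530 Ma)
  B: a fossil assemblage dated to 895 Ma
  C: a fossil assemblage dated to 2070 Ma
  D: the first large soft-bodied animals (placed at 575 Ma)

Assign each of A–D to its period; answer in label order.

A — Cambrian; B — Tonian; C — Rhyacian; D — Ediacaran

Match each age against the start–end ranges in the excerpt: A = 530 Ma → Cambrian (538.8–485.4); B = 895 Ma → Tonian (1000–720); C = 2070 Ma → Rhyacian (2300–2050); D = 575 Ma → Ediacaran (635–538.8).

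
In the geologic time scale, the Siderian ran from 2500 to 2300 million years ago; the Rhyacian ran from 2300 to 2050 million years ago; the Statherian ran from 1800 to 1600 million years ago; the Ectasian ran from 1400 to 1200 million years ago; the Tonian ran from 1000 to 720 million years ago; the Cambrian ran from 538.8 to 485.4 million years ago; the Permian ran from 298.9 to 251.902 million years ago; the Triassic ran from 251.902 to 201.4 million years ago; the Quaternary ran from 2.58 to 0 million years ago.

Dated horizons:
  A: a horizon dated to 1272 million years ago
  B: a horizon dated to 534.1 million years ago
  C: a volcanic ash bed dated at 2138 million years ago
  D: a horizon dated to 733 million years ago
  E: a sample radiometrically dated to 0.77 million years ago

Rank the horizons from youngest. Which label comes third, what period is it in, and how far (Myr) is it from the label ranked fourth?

Smaller Ma means younger, so youngest first: E 0.77 < B 534.1 < D 733 < A 1272 < C 2138.
Counting 3 along gives D (733 Ma); the excerpt puts that inside the Tonian, 1000–720 Ma.
Next in line is A (1272 Ma), and 1272 − 733 = 539 Myr.

D, in the Tonian; 539 million years to A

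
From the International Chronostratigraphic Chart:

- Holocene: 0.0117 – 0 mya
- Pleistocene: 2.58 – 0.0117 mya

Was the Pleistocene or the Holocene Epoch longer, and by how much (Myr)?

Pleistocene, by 2.5566 million years

Pleistocene: 2.58 − 0.0117 = 2.5683 Myr.
Holocene: 0.0117 − 0 = 0.0117 Myr.
Difference: 2.5683 − 0.0117 = 2.5566 Myr, so the Pleistocene was longer.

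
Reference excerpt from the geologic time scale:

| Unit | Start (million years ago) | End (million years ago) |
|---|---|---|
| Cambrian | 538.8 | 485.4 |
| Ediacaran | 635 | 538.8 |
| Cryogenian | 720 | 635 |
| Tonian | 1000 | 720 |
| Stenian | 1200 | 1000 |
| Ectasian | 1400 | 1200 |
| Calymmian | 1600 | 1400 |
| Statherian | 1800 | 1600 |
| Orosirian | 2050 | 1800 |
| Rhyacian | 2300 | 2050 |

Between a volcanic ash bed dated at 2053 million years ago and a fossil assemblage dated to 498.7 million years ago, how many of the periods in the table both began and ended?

2053 Ma sits inside the Rhyacian (2300–2050) and 498.7 Ma inside the Cambrian (538.8–485.4); neither of those is wholly between the two dates.
The listed periods lying completely between them are Orosirian, Statherian, Calymmian, Ectasian, Stenian, Tonian, Cryogenian, Ediacaran — 8 in all.

8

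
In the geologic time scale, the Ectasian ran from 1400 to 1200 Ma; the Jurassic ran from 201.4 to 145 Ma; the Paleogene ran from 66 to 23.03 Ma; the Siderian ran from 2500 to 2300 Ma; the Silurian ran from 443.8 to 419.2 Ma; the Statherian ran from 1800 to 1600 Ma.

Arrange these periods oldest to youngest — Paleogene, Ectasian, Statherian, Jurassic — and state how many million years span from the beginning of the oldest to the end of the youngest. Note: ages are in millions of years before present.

From the excerpt: Paleogene 66–23.03; Ectasian 1400–1200; Statherian 1800–1600; Jurassic 201.4–145 (Ma).
Larger Ma is earlier, so the oldest is Statherian and the youngest is Paleogene; oldest to youngest: Statherian, Ectasian, Jurassic, Paleogene.
Oldest start 1800 minus youngest end 23.03 gives 1776.97 Myr overall.

Statherian, Ectasian, Jurassic, Paleogene; total span 1776.97 Myr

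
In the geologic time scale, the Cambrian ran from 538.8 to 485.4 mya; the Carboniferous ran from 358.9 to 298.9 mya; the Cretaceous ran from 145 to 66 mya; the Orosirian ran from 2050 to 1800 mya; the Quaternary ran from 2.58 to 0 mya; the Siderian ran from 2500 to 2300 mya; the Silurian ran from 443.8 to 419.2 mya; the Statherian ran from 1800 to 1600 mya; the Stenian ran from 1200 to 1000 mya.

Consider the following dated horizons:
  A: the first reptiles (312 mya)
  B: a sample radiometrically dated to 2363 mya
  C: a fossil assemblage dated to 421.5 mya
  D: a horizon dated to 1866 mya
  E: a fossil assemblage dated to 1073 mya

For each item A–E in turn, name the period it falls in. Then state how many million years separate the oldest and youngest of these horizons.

A — Carboniferous; B — Siderian; C — Silurian; D — Orosirian; E — Stenian; span 2051 million years

Match each age against the start–end ranges in the excerpt: A = 312 Ma → Carboniferous (358.9–298.9); B = 2363 Ma → Siderian (2500–2300); C = 421.5 Ma → Silurian (443.8–419.2); D = 1866 Ma → Orosirian (2050–1800); E = 1073 Ma → Stenian (1200–1000).
The largest age is 2363 Ma and the smallest is 312 Ma; their difference is 2051 Myr.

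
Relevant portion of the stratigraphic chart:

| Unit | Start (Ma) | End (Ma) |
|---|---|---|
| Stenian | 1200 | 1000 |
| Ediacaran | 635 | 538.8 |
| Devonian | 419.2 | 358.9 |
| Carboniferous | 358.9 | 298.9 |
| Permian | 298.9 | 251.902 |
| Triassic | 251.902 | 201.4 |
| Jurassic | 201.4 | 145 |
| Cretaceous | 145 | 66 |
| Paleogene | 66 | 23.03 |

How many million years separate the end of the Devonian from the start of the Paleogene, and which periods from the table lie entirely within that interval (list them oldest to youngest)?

The Devonian closes at 358.9 Ma and the Paleogene opens at 66 Ma, so the interval is 358.9 − 66 = 292.9 Myr.
A period fits inside if it starts at or after 358.9 Ma and ends at or before 66 Ma; oldest first that gives Carboniferous, Permian, Triassic, Jurassic, Cretaceous.

292.9 million years; Carboniferous, Permian, Triassic, Jurassic, Cretaceous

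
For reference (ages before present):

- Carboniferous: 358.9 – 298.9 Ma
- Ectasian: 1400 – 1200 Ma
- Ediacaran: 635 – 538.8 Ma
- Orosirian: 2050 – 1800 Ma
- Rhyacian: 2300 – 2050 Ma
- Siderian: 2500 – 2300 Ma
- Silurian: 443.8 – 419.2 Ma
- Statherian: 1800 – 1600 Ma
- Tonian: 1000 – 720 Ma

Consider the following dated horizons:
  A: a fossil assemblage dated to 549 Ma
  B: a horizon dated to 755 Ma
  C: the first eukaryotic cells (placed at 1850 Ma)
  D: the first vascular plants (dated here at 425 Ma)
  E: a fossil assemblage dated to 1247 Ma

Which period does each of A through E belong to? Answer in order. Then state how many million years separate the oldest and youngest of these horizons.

A — Ediacaran; B — Tonian; C — Orosirian; D — Silurian; E — Ectasian; span 1425 million years

A: 549 Ma lies in 635–538.8 Ma, so Ediacaran.
B: 755 Ma lies in 1000–720 Ma, so Tonian.
C: 1850 Ma lies in 2050–1800 Ma, so Orosirian.
D: 425 Ma lies in 443.8–419.2 Ma, so Silurian.
E: 1247 Ma lies in 1400–1200 Ma, so Ectasian.
Oldest = 1850 Ma, youngest = 425 Ma → span 1425 Myr.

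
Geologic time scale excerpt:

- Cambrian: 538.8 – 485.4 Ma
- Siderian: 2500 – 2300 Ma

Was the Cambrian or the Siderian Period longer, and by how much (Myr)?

Cambrian: 538.8 − 485.4 = 53.4 Myr.
Siderian: 2500 − 2300 = 200 Myr.
Difference: 200 − 53.4 = 146.6 Myr, so the Siderian was longer.

Siderian, by 146.6 million years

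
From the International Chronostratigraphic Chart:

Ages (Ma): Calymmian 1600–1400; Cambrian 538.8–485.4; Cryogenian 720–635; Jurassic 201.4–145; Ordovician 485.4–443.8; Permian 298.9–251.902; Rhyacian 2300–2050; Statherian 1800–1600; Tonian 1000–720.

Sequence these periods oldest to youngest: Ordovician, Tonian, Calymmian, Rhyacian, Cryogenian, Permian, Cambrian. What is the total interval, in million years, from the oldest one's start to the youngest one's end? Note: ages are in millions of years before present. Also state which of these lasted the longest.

Rhyacian, Calymmian, Tonian, Cryogenian, Cambrian, Ordovician, Permian; total span 2048.098 Myr; longest is Tonian

Start ages (Ma): Rhyacian 2300, Calymmian 1600, Tonian 1000, Cryogenian 720, Cambrian 538.8, Ordovician 485.4, Permian 298.9.
Ordered oldest to youngest: Rhyacian, Calymmian, Tonian, Cryogenian, Cambrian, Ordovician, Permian.
Span = 2300 − 251.902 = 2048.098 Myr.
Durations: Calymmian 200, Cryogenian 85, Ordovician 41.6, Rhyacian 250, Cambrian 53.4, Tonian 280, Permian 46.998 → longest is Tonian (280 Myr).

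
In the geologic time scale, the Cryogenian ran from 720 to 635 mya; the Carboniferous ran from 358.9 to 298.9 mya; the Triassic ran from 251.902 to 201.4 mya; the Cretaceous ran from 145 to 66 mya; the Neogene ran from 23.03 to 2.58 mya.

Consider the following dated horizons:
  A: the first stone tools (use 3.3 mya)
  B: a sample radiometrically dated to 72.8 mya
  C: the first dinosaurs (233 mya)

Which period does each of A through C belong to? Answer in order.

Match each age against the start–end ranges in the excerpt: A = 3.3 Ma → Neogene (23.03–2.58); B = 72.8 Ma → Cretaceous (145–66); C = 233 Ma → Triassic (251.902–201.4).

A — Neogene; B — Cretaceous; C — Triassic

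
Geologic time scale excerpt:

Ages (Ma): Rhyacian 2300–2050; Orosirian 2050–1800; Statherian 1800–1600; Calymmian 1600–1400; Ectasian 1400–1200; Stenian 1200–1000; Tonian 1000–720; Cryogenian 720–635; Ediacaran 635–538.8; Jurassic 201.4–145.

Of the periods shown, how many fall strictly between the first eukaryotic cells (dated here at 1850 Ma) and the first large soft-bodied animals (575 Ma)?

The older date is 1850 Ma and the younger is 575 Ma.
Periods with start < 1850 and end > 575 Ma: Statherian (1800–1600), Calymmian (1600–1400), Ectasian (1400–1200), Stenian (1200–1000), Tonian (1000–720), Cryogenian (720–635).
That is 6 complete periods.

6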